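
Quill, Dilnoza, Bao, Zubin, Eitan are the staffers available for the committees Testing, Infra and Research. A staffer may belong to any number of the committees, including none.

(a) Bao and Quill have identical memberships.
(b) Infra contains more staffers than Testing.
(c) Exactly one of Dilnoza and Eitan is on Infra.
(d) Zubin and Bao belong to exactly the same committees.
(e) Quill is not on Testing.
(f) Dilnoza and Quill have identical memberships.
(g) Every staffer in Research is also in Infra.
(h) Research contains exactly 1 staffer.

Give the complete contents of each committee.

From (e): Quill ∉ Testing.
(a): Bao matches Quill: Bao ∉ Testing.
(d): Zubin matches Bao: Zubin ∉ Testing.
(f): Dilnoza matches Quill: Dilnoza ∉ Testing.
Suppose Quill ∈ Infra: no assignment then satisfies all the clues, so Quill ∉ Infra.

Testing = {}; Infra = {Eitan}; Research = {Eitan}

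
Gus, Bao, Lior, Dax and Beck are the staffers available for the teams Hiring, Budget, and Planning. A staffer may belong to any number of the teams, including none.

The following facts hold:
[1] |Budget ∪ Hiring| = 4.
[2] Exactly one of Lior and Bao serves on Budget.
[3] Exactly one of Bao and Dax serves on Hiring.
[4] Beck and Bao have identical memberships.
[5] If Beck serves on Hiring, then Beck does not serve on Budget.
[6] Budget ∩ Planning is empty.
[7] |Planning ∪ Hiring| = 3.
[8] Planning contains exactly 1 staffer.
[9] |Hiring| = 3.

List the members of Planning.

Planning = {Gus}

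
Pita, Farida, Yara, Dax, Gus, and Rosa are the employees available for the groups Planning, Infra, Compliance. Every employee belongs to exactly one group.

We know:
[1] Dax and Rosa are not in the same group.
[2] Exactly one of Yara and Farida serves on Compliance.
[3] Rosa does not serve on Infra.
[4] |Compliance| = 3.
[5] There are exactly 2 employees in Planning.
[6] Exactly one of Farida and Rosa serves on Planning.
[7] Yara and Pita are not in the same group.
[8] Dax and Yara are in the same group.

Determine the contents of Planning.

Planning = {Pita, Rosa}

From (3): Rosa ∉ Infra.
Suppose Pita ∉ Planning: no assignment then satisfies all the clues, so Pita ∈ Planning.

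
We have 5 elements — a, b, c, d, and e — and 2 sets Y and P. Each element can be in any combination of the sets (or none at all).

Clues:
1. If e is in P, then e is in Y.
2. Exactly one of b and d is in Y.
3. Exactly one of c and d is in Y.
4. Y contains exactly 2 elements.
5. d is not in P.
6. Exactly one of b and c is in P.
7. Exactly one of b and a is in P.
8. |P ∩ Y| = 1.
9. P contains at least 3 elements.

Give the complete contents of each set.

Y = {d, e}; P = {a, c, e}

From (5): d ∉ P.
Suppose a ∈ Y: no assignment then satisfies all the clues, so a ∉ Y.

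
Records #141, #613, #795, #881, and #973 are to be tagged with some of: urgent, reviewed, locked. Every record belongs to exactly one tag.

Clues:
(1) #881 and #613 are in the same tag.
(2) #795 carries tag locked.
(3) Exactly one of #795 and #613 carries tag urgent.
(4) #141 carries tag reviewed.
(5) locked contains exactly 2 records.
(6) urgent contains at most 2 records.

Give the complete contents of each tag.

urgent = {#613, #881}; reviewed = {#141}; locked = {#795, #973}

From (2): #795 ∈ locked.
From (4): #141 ∈ reviewed.
(3) (exactly one): #613 ∈ urgent.
(1): #881 matches #613: #881 ∈ urgent.
(5): only 2 candidates remain for locked, so all are in.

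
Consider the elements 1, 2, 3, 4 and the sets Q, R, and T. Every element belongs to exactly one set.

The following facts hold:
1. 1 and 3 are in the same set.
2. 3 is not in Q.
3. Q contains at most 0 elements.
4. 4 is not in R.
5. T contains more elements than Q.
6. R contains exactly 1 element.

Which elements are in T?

T = {1, 3, 4}

From (2): 3 ∉ Q.
From (4): 4 ∉ R.
(1): 1 matches 3: 1 ∉ Q.
(3): Q already has 0, so the rest are out.
Only one set left: 4 ∈ T.
Suppose 1 ∉ T: no assignment then satisfies all the clues, so 1 ∈ T.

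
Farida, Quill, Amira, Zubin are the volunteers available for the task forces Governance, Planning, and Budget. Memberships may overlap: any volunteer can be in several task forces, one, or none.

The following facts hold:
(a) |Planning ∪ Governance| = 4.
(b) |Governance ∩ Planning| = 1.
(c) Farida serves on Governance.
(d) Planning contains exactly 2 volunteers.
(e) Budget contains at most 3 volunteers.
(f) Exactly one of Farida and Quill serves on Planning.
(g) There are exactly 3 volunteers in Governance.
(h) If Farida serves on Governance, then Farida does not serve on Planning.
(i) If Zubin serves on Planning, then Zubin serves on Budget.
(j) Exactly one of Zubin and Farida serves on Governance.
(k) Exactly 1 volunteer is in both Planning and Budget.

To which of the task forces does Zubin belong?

Zubin: Budget, Planning

From (c): Farida ∈ Governance.
(h): Farida ∉ Planning.
(j) (exactly one): Zubin ∉ Governance.
(f) (exactly one): Quill ∈ Planning.
(g): only 3 candidates remain for Governance, so all are in.
Suppose Zubin ∉ Planning: no assignment then satisfies all the clues, so Zubin ∈ Planning.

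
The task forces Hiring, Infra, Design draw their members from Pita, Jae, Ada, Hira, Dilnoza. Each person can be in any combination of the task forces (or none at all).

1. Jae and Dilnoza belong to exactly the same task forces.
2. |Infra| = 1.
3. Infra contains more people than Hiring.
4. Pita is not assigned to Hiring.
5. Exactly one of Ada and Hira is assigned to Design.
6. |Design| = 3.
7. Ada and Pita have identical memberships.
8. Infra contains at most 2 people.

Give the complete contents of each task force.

Hiring = {}; Infra = {Hira}; Design = {Dilnoza, Hira, Jae}

From (4): Pita ∉ Hiring.
(7): Ada matches Pita: Ada ∉ Hiring.
Suppose Pita ∈ Infra: no assignment then satisfies all the clues, so Pita ∉ Infra.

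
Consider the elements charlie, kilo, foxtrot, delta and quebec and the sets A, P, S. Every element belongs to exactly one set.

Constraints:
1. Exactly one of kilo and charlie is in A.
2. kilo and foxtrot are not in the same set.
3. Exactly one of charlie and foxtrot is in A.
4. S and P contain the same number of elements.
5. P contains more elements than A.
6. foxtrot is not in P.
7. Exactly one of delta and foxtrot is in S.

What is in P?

P = {delta, kilo}

From (6): foxtrot ∉ P.
Suppose charlie ∈ P: no assignment then satisfies all the clues, so charlie ∉ P.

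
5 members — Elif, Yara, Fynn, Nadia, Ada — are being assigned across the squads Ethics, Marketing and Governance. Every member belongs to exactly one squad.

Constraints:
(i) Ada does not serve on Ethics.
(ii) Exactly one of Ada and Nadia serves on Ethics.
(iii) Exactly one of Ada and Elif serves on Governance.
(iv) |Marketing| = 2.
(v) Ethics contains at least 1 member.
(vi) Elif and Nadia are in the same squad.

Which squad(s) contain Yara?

From (i): Ada ∉ Ethics.
(ii) (exactly one): Nadia ∈ Ethics.
(vi): Elif matches Nadia: Elif ∈ Ethics.
(iii) (exactly one): Ada ∈ Governance.
(iv): only 2 candidates remain for Marketing, so all are in.

Yara: Marketing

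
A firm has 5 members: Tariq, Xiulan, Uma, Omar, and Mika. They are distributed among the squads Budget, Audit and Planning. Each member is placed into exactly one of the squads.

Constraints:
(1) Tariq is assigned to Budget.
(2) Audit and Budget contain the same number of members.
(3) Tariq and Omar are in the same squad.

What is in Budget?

Budget = {Omar, Tariq}

From (1): Tariq ∈ Budget.
(3): Omar matches Tariq: Omar ∈ Budget.
Suppose Xiulan ∈ Budget: no assignment then satisfies all the clues, so Xiulan ∉ Budget.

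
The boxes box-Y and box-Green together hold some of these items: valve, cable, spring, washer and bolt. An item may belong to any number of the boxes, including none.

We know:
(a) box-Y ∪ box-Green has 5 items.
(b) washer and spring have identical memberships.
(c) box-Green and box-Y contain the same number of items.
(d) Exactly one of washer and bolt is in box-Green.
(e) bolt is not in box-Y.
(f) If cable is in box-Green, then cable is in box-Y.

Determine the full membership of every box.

box-Y = {cable, spring, washer}; box-Green = {bolt, cable, valve}

From (e): bolt ∉ box-Y.
Suppose valve ∈ box-Y: no assignment then satisfies all the clues, so valve ∉ box-Y.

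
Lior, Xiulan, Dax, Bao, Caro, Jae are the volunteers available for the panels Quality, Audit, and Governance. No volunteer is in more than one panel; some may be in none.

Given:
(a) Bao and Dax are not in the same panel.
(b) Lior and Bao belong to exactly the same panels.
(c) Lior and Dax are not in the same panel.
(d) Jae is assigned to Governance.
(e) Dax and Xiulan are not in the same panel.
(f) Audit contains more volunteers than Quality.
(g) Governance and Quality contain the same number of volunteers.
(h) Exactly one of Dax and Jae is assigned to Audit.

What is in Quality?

Quality = {Xiulan}

From (d): Jae ∈ Governance.
(h) (exactly one): Dax ∈ Audit.
(a): Bao ∉ Audit.
(b): Lior matches Bao: Lior ∉ Audit.
(e): Xiulan ∉ Audit.
Suppose Lior ∈ Quality: no assignment then satisfies all the clues, so Lior ∉ Quality.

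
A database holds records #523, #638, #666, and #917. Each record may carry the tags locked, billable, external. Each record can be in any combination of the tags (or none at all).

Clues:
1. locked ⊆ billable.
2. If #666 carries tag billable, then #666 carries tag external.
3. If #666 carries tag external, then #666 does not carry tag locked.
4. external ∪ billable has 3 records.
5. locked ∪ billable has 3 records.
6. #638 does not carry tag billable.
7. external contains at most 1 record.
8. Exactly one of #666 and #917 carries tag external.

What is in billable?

billable = {#523, #666, #917}

From (6): #638 ∉ billable.
(1) contrapositive: #638 ∉ locked.
Suppose #523 ∉ billable: no assignment then satisfies all the clues, so #523 ∈ billable.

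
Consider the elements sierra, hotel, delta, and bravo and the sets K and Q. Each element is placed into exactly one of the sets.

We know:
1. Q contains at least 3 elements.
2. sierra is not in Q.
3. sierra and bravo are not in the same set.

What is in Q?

From (2): sierra ∉ Q.
(1): only 3 candidates remain for Q, so all are in.
Only one set left: sierra ∈ K.

Q = {bravo, delta, hotel}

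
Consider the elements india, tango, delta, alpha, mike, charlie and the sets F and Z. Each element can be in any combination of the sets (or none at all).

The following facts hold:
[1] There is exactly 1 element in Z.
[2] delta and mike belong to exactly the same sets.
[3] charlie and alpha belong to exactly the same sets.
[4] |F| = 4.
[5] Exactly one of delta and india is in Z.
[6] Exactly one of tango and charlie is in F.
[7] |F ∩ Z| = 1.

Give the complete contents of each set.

F = {delta, india, mike, tango}; Z = {india}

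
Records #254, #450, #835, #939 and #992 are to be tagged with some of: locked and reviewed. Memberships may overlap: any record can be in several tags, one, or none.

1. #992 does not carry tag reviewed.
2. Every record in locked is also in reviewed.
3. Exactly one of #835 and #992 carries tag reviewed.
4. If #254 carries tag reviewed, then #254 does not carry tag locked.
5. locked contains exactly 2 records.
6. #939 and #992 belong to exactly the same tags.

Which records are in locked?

locked = {#450, #835}

From (1): #992 ∉ reviewed.
(2) contrapositive: #992 ∉ locked.
(3) (exactly one): #835 ∈ reviewed.
(6): #939 matches #992: #939 ∉ locked.
(6): #939 matches #992: #939 ∉ reviewed.
Suppose #254 ∈ locked: no assignment then satisfies all the clues, so #254 ∉ locked.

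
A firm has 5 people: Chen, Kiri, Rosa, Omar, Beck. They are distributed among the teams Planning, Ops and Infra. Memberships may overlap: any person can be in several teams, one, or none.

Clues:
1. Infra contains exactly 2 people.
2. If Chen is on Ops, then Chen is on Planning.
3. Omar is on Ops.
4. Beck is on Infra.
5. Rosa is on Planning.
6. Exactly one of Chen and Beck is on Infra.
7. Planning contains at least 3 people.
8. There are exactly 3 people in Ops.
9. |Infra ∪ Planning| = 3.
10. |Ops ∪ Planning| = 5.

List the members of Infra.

Infra = {Beck, Rosa}

From (3): Omar ∈ Ops.
From (4): Beck ∈ Infra.
From (5): Rosa ∈ Planning.
(6) (exactly one): Chen ∉ Infra.
Suppose Kiri ∈ Infra: no assignment then satisfies all the clues, so Kiri ∉ Infra.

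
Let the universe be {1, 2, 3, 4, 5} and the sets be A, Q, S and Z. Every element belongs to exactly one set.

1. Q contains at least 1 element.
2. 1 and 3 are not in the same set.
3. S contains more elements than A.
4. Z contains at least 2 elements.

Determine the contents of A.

A = {}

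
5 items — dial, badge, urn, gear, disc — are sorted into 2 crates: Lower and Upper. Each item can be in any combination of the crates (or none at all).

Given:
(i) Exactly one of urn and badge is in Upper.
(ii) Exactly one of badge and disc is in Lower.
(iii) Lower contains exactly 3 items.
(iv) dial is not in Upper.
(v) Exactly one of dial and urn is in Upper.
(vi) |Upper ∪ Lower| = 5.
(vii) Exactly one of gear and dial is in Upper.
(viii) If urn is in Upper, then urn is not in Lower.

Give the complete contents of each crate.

Lower = {badge, dial, gear}; Upper = {disc, gear, urn}

From (iv): dial ∉ Upper.
(v) (exactly one): urn ∈ Upper.
(vii) (exactly one): gear ∈ Upper.
(viii): urn ∉ Lower.
(i) (exactly one): badge ∉ Upper.
Suppose dial ∉ Lower: no assignment then satisfies all the clues, so dial ∈ Lower.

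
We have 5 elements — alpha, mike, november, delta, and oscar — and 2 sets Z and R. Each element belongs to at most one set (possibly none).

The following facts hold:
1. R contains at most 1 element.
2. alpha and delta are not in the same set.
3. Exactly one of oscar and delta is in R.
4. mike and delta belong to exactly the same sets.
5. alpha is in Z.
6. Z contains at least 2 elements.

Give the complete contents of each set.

Z = {alpha, november}; R = {oscar}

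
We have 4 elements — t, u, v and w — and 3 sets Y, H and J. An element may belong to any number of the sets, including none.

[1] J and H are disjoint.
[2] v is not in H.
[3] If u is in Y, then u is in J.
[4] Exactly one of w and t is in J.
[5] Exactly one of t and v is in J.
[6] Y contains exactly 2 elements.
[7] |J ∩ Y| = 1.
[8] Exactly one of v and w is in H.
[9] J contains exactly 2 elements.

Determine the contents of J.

J = {t, u}

From (2): v ∉ H.
(8) (exactly one): w ∈ H.
(1) (disjoint): w ∉ J.
(4) (exactly one): t ∈ J.
(5) (exactly one): v ∉ J.
(9): only 2 candidates remain for J, so all are in.
(1) (disjoint): t ∉ H.
(1) (disjoint): u ∉ H.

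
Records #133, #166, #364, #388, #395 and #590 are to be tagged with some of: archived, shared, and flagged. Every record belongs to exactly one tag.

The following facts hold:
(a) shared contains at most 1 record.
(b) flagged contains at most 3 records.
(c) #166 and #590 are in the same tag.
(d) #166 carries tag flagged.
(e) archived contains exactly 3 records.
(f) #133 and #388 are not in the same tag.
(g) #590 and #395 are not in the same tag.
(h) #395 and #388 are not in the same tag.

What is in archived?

archived = {#133, #364, #395}

From (d): #166 ∈ flagged.
(c): #590 matches #166: #590 ∉ archived.
(c): #590 matches #166: #590 ∉ shared.
(c): #590 matches #166: #590 ∈ flagged.
(g): #395 ∉ flagged.
Suppose #133 ∉ archived: no assignment then satisfies all the clues, so #133 ∈ archived.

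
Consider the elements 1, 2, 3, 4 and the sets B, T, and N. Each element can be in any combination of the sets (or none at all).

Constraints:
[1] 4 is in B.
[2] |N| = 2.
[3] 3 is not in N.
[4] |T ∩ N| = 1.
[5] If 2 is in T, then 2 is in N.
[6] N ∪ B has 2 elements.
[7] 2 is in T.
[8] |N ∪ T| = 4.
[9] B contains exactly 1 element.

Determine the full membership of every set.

B = {4}; T = {1, 2, 3}; N = {2, 4}

From (1): 4 ∈ B.
From (3): 3 ∉ N.
From (7): 2 ∈ T.
(5): 2 ∈ N.
(9): B already has 1, so the rest are out.
Suppose 1 ∉ T: no assignment then satisfies all the clues, so 1 ∈ T.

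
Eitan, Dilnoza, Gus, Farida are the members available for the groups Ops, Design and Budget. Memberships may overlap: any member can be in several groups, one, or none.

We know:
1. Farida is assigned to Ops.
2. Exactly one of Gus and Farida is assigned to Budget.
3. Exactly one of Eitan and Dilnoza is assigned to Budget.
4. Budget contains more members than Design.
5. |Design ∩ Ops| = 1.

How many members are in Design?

1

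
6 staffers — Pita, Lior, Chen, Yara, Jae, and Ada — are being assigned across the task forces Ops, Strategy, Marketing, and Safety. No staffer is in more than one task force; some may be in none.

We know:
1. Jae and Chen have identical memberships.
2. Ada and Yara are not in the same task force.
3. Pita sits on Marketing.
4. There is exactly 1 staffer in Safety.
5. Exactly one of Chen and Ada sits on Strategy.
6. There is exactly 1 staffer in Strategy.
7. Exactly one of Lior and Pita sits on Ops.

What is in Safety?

Safety = {Yara}

From (3): Pita ∈ Marketing.
(7) (exactly one): Lior ∈ Ops.
Suppose Chen ∈ Safety: no assignment then satisfies all the clues, so Chen ∉ Safety.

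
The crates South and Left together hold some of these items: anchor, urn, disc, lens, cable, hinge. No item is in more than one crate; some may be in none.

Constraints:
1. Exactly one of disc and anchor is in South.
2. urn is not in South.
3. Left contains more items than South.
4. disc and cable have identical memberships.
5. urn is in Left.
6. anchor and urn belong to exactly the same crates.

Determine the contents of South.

From (2): urn ∉ South.
From (5): urn ∈ Left.
(6): anchor matches urn: anchor ∉ South.
(6): anchor matches urn: anchor ∈ Left.
(1) (exactly one): disc ∈ South.
(4): cable matches disc: cable ∈ South.
Suppose lens ∈ South: no assignment then satisfies all the clues, so lens ∉ South.

South = {cable, disc}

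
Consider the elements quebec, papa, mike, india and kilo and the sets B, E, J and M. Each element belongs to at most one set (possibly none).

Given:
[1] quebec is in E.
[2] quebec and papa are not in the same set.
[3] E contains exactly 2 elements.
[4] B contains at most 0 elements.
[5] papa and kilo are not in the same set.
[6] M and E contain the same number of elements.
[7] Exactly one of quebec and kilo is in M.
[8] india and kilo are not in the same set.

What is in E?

E = {india, quebec}

From (1): quebec ∈ E.
(2): papa ∉ E.
(4): B already has 0, so the rest are out.
(7) (exactly one): kilo ∈ M.
(8): india ∉ M.
(5): papa ∉ M.
Suppose mike ∈ E: no assignment then satisfies all the clues, so mike ∉ E.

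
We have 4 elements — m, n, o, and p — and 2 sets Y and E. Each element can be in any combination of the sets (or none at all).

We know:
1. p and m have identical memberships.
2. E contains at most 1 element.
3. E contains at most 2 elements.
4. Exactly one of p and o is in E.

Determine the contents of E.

E = {o}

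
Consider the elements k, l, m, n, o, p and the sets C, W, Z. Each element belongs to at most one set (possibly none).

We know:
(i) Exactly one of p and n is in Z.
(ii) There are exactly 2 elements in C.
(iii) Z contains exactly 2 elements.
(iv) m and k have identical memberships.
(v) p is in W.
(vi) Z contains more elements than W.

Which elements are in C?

C = {k, m}

From (v): p ∈ W.
(i) (exactly one): n ∈ Z.
Suppose k ∉ C: no assignment then satisfies all the clues, so k ∈ C.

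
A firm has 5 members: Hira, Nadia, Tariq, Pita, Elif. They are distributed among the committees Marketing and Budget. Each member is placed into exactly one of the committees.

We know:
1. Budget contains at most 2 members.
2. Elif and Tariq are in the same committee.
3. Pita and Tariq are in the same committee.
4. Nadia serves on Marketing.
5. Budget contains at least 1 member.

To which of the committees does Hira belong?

Hira: Budget

From (4): Nadia ∈ Marketing.
Suppose Hira ∈ Marketing: no assignment then satisfies all the clues, so Hira ∉ Marketing.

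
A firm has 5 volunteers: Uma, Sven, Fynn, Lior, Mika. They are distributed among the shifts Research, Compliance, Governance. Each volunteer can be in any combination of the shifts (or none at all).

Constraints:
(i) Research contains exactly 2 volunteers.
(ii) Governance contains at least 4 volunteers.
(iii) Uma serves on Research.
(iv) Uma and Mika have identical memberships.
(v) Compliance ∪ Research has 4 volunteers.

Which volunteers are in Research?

From (iii): Uma ∈ Research.
(iv): Mika matches Uma: Mika ∈ Research.
(i): Research already has 2, so the rest are out.

Research = {Mika, Uma}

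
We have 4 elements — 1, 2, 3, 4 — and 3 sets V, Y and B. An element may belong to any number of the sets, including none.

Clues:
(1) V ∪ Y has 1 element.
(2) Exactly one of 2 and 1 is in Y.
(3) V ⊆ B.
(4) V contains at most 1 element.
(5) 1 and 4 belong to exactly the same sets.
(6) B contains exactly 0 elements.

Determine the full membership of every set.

V = {}; Y = {2}; B = {}

(6): B already has 0, so the rest are out.
(3) contrapositive: 1 ∉ V.
(3) contrapositive: 2 ∉ V.
(3) contrapositive: 3 ∉ V.
(3) contrapositive: 4 ∉ V.
Suppose 1 ∈ Y: no assignment then satisfies all the clues, so 1 ∉ Y.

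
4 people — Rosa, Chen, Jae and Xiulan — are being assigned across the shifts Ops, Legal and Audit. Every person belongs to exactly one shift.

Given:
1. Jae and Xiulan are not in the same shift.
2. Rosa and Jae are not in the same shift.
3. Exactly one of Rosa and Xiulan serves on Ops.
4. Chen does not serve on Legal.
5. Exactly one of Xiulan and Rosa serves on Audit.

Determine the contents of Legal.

Legal = {Jae}

From (4): Chen ∉ Legal.
Suppose Rosa ∈ Legal: no assignment then satisfies all the clues, so Rosa ∉ Legal.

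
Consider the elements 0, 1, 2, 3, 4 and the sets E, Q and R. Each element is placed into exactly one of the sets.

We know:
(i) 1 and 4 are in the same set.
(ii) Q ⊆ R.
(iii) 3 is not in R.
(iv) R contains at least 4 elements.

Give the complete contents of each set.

From (iii): 3 ∉ R.
(ii) contrapositive: 3 ∉ Q.
(iv): only 4 candidates remain for R, so all are in.
Only one set left: 3 ∈ E.

E = {3}; Q = {}; R = {0, 1, 2, 4}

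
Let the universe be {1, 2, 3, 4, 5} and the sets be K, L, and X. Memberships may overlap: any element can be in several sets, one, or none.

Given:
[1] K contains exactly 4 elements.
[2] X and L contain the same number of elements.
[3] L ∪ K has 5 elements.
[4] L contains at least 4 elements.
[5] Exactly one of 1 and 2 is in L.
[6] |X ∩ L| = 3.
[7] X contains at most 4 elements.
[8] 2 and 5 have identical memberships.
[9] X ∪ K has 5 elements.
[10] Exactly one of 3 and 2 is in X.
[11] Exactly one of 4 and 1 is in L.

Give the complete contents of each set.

K = {1, 2, 3, 5}; L = {2, 3, 4, 5}; X = {1, 2, 4, 5}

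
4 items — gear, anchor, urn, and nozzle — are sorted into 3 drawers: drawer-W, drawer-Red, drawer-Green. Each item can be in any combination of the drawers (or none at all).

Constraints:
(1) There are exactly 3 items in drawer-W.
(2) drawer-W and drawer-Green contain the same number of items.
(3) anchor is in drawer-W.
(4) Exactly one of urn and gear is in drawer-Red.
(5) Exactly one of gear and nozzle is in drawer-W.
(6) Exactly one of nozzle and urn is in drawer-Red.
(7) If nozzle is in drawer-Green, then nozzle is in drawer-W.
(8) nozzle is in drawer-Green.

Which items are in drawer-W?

From (3): anchor ∈ drawer-W.
From (8): nozzle ∈ drawer-Green.
(7): nozzle ∈ drawer-W.
(5) (exactly one): gear ∉ drawer-W.
(1): only 3 candidates remain for drawer-W, so all are in.

drawer-W = {anchor, nozzle, urn}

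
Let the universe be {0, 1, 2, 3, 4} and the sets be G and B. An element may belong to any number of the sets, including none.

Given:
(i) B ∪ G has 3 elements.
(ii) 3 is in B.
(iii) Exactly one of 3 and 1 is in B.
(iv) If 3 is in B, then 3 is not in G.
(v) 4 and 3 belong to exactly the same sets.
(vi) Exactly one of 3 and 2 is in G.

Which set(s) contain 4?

From (ii): 3 ∈ B.
(iii) (exactly one): 1 ∉ B.
(iv): 3 ∉ G.
(v): 4 matches 3: 4 ∉ G.
(v): 4 matches 3: 4 ∈ B.
(vi) (exactly one): 2 ∈ G.

4: B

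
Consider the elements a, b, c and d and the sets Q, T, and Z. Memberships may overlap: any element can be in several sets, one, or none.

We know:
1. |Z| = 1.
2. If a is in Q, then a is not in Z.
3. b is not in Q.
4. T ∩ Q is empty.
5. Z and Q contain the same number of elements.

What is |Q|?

1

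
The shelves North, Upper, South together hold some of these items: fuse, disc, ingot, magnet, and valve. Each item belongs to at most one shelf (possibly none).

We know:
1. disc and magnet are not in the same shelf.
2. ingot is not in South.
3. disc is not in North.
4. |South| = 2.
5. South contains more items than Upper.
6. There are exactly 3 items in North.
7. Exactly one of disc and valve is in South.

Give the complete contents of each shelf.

From (2): ingot ∉ South.
From (3): disc ∉ North.
Suppose fuse ∈ North: no assignment then satisfies all the clues, so fuse ∉ North.

North = {ingot, magnet, valve}; Upper = {}; South = {disc, fuse}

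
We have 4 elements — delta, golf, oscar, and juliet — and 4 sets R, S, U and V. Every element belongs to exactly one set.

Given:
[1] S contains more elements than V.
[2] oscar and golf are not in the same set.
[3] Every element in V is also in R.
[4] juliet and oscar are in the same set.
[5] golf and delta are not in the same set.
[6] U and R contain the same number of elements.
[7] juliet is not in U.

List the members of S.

S = {juliet, oscar}

From (7): juliet ∉ U.
(4): oscar matches juliet: oscar ∉ U.
Suppose delta ∈ S: no assignment then satisfies all the clues, so delta ∉ S.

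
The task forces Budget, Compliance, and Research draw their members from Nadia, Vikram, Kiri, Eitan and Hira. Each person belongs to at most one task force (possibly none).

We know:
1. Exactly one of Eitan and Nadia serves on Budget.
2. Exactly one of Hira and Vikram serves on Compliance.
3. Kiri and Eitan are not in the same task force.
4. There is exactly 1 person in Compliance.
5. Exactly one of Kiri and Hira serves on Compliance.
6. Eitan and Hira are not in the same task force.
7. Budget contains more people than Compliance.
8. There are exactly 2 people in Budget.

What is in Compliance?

Compliance = {Hira}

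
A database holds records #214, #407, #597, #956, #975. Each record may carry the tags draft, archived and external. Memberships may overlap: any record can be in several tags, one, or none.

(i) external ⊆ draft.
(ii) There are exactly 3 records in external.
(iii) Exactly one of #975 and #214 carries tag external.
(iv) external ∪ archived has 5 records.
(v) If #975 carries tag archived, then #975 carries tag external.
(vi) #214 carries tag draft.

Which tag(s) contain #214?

#214: archived, draft

From (vi): #214 ∈ draft.
Suppose #214 ∉ archived: no assignment then satisfies all the clues, so #214 ∈ archived.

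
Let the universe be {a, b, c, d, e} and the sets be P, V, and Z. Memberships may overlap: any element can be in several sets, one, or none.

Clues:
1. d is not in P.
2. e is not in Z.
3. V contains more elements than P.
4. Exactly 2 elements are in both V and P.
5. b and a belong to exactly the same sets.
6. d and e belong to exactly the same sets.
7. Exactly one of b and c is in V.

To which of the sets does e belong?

From (1): d ∉ P.
From (2): e ∉ Z.
(6): e matches d: e ∉ P.
(6): d matches e: d ∉ Z.
Suppose e ∉ V: no assignment then satisfies all the clues, so e ∈ V.

e: V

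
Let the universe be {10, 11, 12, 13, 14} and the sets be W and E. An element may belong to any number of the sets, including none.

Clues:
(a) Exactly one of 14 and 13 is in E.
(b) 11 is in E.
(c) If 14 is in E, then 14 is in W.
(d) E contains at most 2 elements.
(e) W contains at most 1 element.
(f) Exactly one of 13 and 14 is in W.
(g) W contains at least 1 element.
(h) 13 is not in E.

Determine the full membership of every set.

W = {14}; E = {11, 14}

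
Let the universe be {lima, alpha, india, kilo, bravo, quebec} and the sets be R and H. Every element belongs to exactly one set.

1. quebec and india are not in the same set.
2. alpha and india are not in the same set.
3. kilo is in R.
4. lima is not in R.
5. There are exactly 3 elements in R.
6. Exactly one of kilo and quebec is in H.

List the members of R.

R = {bravo, india, kilo}

From (3): kilo ∈ R.
From (4): lima ∉ R.
(6) (exactly one): quebec ∈ H.
Only one set left: lima ∈ H.
(1): india ∉ H.
Only one set left: india ∈ R.
(2): alpha ∉ R.
(5): only 3 candidates remain for R, so all are in.
Only one set left: alpha ∈ H.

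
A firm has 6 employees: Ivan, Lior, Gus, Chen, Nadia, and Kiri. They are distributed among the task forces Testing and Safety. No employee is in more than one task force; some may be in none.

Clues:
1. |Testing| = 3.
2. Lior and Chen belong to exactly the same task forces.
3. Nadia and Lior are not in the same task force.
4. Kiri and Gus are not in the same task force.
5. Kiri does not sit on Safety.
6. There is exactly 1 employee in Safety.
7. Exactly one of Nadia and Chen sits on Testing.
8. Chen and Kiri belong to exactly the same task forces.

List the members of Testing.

Testing = {Chen, Kiri, Lior}

From (5): Kiri ∉ Safety.
(8): Chen matches Kiri: Chen ∉ Safety.
(2): Lior matches Chen: Lior ∉ Safety.
Suppose Ivan ∈ Testing: no assignment then satisfies all the clues, so Ivan ∉ Testing.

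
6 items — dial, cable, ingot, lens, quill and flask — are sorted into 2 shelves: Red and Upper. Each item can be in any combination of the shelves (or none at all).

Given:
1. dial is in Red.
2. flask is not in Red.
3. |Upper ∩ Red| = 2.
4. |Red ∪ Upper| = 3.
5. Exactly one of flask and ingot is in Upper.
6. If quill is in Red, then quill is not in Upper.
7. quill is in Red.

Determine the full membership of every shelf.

Red = {dial, ingot, quill}; Upper = {dial, ingot}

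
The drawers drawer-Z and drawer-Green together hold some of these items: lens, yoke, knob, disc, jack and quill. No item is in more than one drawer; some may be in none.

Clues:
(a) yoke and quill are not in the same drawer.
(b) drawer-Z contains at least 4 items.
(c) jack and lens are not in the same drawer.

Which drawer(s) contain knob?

knob: drawer-Z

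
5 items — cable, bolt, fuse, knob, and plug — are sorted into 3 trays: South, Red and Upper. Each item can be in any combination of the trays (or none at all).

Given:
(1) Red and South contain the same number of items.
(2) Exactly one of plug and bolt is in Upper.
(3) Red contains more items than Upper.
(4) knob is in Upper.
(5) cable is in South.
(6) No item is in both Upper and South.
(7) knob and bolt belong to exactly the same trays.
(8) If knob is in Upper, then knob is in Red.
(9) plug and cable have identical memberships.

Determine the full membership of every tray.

South = {cable, fuse, plug}; Red = {bolt, fuse, knob}; Upper = {bolt, knob}

From (4): knob ∈ Upper.
From (5): cable ∈ South.
(6) (disjoint): cable ∉ Upper.
(6) (disjoint): knob ∉ South.
(7): bolt matches knob: bolt ∉ South.
(7): bolt matches knob: bolt ∈ Upper.
(8): knob ∈ Red.
(9): plug matches cable: plug ∈ South.
(9): plug matches cable: plug ∉ Upper.
(7): bolt matches knob: bolt ∈ Red.
Suppose cable ∈ Red: no assignment then satisfies all the clues, so cable ∉ Red.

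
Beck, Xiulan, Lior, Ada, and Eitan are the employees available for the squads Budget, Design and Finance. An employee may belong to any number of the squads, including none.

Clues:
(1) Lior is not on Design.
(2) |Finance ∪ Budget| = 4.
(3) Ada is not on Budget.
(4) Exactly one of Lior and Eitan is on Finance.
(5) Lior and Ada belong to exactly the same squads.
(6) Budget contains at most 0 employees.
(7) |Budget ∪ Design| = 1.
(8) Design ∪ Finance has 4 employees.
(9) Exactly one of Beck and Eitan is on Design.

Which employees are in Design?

Design = {Beck}

From (1): Lior ∉ Design.
From (3): Ada ∉ Budget.
(5): Lior matches Ada: Lior ∉ Budget.
(5): Ada matches Lior: Ada ∉ Design.
(6): Budget already has 0, so the rest are out.
Suppose Beck ∉ Design: no assignment then satisfies all the clues, so Beck ∈ Design.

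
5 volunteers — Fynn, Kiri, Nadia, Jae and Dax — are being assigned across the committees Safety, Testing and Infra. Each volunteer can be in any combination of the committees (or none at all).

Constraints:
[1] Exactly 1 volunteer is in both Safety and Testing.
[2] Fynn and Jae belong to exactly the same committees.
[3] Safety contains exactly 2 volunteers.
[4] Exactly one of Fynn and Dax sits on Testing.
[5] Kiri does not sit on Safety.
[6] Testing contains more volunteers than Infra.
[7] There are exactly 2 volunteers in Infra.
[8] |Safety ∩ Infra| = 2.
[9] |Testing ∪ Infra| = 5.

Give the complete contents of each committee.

Safety = {Dax, Nadia}; Testing = {Fynn, Jae, Kiri, Nadia}; Infra = {Dax, Nadia}

From (5): Kiri ∉ Safety.
Suppose Fynn ∈ Safety: no assignment then satisfies all the clues, so Fynn ∉ Safety.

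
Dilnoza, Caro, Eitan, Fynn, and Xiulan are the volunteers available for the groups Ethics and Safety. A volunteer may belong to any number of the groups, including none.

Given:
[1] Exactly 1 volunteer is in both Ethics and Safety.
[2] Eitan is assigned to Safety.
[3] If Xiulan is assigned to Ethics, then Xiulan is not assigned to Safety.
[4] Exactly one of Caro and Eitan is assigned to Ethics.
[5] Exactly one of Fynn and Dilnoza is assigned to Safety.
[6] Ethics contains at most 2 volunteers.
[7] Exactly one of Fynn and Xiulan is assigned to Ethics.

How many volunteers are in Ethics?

2

From (2): Eitan ∈ Safety.
Suppose Dilnoza ∈ Ethics: no assignment then satisfies all the clues, so Dilnoza ∉ Ethics.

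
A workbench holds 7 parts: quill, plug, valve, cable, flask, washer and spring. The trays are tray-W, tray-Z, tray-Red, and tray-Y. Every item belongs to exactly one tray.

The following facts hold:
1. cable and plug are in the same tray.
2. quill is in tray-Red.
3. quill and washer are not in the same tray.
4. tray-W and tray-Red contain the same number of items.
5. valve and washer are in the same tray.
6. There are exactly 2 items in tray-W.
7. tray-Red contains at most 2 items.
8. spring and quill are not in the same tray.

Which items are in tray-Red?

tray-Red = {flask, quill}

From (2): quill ∈ tray-Red.
(3): washer ∉ tray-Red.
(5): valve matches washer: valve ∉ tray-Red.
(8): spring ∉ tray-Red.
Suppose plug ∈ tray-Red: no assignment then satisfies all the clues, so plug ∉ tray-Red.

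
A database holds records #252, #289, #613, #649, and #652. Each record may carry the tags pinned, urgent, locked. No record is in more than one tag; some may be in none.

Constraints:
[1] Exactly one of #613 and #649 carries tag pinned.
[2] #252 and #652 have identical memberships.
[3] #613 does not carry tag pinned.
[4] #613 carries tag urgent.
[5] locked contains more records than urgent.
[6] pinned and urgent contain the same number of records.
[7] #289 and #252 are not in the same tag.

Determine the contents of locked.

locked = {#252, #652}

From (3): #613 ∉ pinned.
From (4): #613 ∈ urgent.
(1) (exactly one): #649 ∈ pinned.
Suppose #252 ∉ locked: no assignment then satisfies all the clues, so #252 ∈ locked.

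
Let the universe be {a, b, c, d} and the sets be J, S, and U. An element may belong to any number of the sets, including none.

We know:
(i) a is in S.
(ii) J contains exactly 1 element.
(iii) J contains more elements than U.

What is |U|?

0

From (i): a ∈ S.
Suppose a ∈ U: no assignment then satisfies all the clues, so a ∉ U.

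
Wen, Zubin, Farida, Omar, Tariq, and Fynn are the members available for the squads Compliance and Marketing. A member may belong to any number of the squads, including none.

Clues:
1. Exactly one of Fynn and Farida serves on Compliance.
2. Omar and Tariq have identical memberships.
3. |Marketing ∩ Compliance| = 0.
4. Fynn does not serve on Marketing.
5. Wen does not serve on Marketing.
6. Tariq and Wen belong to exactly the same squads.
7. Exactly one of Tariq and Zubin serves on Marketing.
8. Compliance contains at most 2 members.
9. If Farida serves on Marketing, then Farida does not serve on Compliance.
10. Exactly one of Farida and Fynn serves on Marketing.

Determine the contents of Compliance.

From (4): Fynn ∉ Marketing.
From (5): Wen ∉ Marketing.
(6): Tariq matches Wen: Tariq ∉ Marketing.
(7) (exactly one): Zubin ∈ Marketing.
(10) (exactly one): Farida ∈ Marketing.
(2): Omar matches Tariq: Omar ∉ Marketing.
(9): Farida ∉ Compliance.
(1) (exactly one): Fynn ∈ Compliance.
Suppose Wen ∈ Compliance: no assignment then satisfies all the clues, so Wen ∉ Compliance.

Compliance = {Fynn}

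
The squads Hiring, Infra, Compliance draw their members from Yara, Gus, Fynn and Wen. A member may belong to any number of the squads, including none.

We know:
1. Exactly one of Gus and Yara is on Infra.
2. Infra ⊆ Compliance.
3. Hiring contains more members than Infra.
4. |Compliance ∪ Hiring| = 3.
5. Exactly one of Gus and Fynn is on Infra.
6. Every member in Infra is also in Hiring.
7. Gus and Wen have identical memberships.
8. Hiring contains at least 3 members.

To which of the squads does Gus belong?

Gus: Compliance, Hiring, Infra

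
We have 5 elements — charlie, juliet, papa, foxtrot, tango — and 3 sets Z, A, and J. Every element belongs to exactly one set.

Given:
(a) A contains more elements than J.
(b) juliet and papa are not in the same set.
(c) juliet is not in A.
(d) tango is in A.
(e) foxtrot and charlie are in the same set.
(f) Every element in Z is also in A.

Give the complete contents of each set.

Z = {}; A = {charlie, foxtrot, papa, tango}; J = {juliet}

From (c): juliet ∉ A.
From (d): tango ∈ A.
(f) contrapositive: juliet ∉ Z.
Only one set left: juliet ∈ J.
(b): papa ∉ J.
Suppose charlie ∈ Z: no assignment then satisfies all the clues, so charlie ∉ Z.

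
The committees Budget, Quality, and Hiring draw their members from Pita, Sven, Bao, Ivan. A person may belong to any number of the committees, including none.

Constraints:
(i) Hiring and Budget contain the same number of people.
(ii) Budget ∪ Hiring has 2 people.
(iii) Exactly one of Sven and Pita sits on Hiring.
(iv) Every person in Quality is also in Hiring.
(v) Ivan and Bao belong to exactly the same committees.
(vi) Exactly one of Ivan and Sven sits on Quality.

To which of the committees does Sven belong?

Sven: Hiring, Quality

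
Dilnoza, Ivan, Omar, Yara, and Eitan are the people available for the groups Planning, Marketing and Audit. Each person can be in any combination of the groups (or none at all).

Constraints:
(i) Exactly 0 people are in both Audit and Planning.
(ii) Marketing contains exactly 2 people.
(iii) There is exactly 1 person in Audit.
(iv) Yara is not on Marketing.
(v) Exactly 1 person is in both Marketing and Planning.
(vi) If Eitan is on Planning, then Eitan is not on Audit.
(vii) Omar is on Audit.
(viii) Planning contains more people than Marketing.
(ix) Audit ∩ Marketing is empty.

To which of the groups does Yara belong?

Yara: Planning

From (iv): Yara ∉ Marketing.
From (vii): Omar ∈ Audit.
(iii): Audit already has 1, so the rest are out.
(ix) (disjoint): Omar ∉ Marketing.
Suppose Yara ∉ Planning: no assignment then satisfies all the clues, so Yara ∈ Planning.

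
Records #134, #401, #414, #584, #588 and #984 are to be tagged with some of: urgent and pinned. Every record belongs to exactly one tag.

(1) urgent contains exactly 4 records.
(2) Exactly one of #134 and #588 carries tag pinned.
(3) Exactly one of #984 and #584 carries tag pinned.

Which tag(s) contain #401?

#401: urgent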